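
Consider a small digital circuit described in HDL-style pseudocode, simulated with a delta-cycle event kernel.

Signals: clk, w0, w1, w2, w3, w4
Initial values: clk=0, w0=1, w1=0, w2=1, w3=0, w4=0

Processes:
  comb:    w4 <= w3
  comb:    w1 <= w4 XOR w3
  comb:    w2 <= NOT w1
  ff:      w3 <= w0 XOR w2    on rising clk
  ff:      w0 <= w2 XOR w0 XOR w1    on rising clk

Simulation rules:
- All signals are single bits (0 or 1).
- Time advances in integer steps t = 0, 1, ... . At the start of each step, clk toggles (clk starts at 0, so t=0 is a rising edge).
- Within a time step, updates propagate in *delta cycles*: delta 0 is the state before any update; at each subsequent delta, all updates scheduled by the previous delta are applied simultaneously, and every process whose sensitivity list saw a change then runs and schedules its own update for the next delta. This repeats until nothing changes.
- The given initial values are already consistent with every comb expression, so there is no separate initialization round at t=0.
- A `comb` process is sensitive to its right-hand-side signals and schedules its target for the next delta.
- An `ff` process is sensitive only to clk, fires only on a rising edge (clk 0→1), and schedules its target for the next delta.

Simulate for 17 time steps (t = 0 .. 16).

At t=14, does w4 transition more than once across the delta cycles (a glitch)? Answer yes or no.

no

t0.Δ0 w0=1 w3=0 w1=0 clk=0 w4=0 w2=1
t0.Δ1 w0=1 w3=0 w1=0 clk=1 w4=0 w2=1
t0.Δ2 w0=0 w3=0 w1=0 clk=1 w4=0 w2=1
t1.Δ0 w0=0 w3=0 w1=0 clk=1 w4=0 w2=1
t1.Δ1 w0=0 w3=0 w1=0 clk=0 w4=0 w2=1
t2.Δ0 w0=0 w3=0 w1=0 clk=0 w4=0 w2=1
t2.Δ1 w0=0 w3=0 w1=0 clk=1 w4=0 w2=1
t2.Δ2 w0=1 w3=1 w1=0 clk=1 w4=0 w2=1
t2.Δ3 w0=1 w3=1 w1=1 clk=1 w4=1 w2=1
t2.Δ4 w0=1 w3=1 w1=0 clk=1 w4=1 w2=0
t2.Δ5 w0=1 w3=1 w1=0 clk=1 w4=1 w2=1
t3.Δ0 w0=1 w3=1 w1=0 clk=1 w4=1 w2=1
t3.Δ1 w0=1 w3=1 w1=0 clk=0 w4=1 w2=1
t4.Δ0 w0=1 w3=1 w1=0 clk=0 w4=1 w2=1
t4.Δ1 w0=1 w3=1 w1=0 clk=1 w4=1 w2=1
t4.Δ2 w0=0 w3=0 w1=0 clk=1 w4=1 w2=1
t4.Δ3 w0=0 w3=0 w1=1 clk=1 w4=0 w2=1
t4.Δ4 w0=0 w3=0 w1=0 clk=1 w4=0 w2=0
t4.Δ5 w0=0 w3=0 w1=0 clk=1 w4=0 w2=1
t5.Δ0 w0=0 w3=0 w1=0 clk=1 w4=0 w2=1
t5.Δ1 w0=0 w3=0 w1=0 clk=0 w4=0 w2=1
t6.Δ0 w0=0 w3=0 w1=0 clk=0 w4=0 w2=1
t6.Δ1 w0=0 w3=0 w1=0 clk=1 w4=0 w2=1
t6.Δ2 w0=1 w3=1 w1=0 clk=1 w4=0 w2=1
t6.Δ3 w0=1 w3=1 w1=1 clk=1 w4=1 w2=1
t6.Δ4 w0=1 w3=1 w1=0 clk=1 w4=1 w2=0
t6.Δ5 w0=1 w3=1 w1=0 clk=1 w4=1 w2=1
t7.Δ0 w0=1 w3=1 w1=0 clk=1 w4=1 w2=1
t7.Δ1 w0=1 w3=1 w1=0 clk=0 w4=1 w2=1
t8.Δ0 w0=1 w3=1 w1=0 clk=0 w4=1 w2=1
t8.Δ1 w0=1 w3=1 w1=0 clk=1 w4=1 w2=1
t8.Δ2 w0=0 w3=0 w1=0 clk=1 w4=1 w2=1
t8.Δ3 w0=0 w3=0 w1=1 clk=1 w4=0 w2=1
t8.Δ4 w0=0 w3=0 w1=0 clk=1 w4=0 w2=0
t8.Δ5 w0=0 w3=0 w1=0 clk=1 w4=0 w2=1
t9.Δ0 w0=0 w3=0 w1=0 clk=1 w4=0 w2=1
t9.Δ1 w0=0 w3=0 w1=0 clk=0 w4=0 w2=1
t10.Δ0 w0=0 w3=0 w1=0 clk=0 w4=0 w2=1
t10.Δ1 w0=0 w3=0 w1=0 clk=1 w4=0 w2=1
t10.Δ2 w0=1 w3=1 w1=0 clk=1 w4=0 w2=1
t10.Δ3 w0=1 w3=1 w1=1 clk=1 w4=1 w2=1
t10.Δ4 w0=1 w3=1 w1=0 clk=1 w4=1 w2=0
t10.Δ5 w0=1 w3=1 w1=0 clk=1 w4=1 w2=1
t11.Δ0 w0=1 w3=1 w1=0 clk=1 w4=1 w2=1
t11.Δ1 w0=1 w3=1 w1=0 clk=0 w4=1 w2=1
t12.Δ0 w0=1 w3=1 w1=0 clk=0 w4=1 w2=1
t12.Δ1 w0=1 w3=1 w1=0 clk=1 w4=1 w2=1
t12.Δ2 w0=0 w3=0 w1=0 clk=1 w4=1 w2=1
t12.Δ3 w0=0 w3=0 w1=1 clk=1 w4=0 w2=1
t12.Δ4 w0=0 w3=0 w1=0 clk=1 w4=0 w2=0
t12.Δ5 w0=0 w3=0 w1=0 clk=1 w4=0 w2=1
t13.Δ0 w0=0 w3=0 w1=0 clk=1 w4=0 w2=1
t13.Δ1 w0=0 w3=0 w1=0 clk=0 w4=0 w2=1
t14.Δ0 w0=0 w3=0 w1=0 clk=0 w4=0 w2=1
t14.Δ1 w0=0 w3=0 w1=0 clk=1 w4=0 w2=1
t14.Δ2 w0=1 w3=1 w1=0 clk=1 w4=0 w2=1
t14.Δ3 w0=1 w3=1 w1=1 clk=1 w4=1 w2=1
t14.Δ4 w0=1 w3=1 w1=0 clk=1 w4=1 w2=0
t14.Δ5 w0=1 w3=1 w1=0 clk=1 w4=1 w2=1
t15.Δ0 w0=1 w3=1 w1=0 clk=1 w4=1 w2=1
t15.Δ1 w0=1 w3=1 w1=0 clk=0 w4=1 w2=1
t16.Δ0 w0=1 w3=1 w1=0 clk=0 w4=1 w2=1
t16.Δ1 w0=1 w3=1 w1=0 clk=1 w4=1 w2=1
t16.Δ2 w0=0 w3=0 w1=0 clk=1 w4=1 w2=1
t16.Δ3 w0=0 w3=0 w1=1 clk=1 w4=0 w2=1
t16.Δ4 w0=0 w3=0 w1=0 clk=1 w4=0 w2=0
t16.Δ5 w0=0 w3=0 w1=0 clk=1 w4=0 w2=1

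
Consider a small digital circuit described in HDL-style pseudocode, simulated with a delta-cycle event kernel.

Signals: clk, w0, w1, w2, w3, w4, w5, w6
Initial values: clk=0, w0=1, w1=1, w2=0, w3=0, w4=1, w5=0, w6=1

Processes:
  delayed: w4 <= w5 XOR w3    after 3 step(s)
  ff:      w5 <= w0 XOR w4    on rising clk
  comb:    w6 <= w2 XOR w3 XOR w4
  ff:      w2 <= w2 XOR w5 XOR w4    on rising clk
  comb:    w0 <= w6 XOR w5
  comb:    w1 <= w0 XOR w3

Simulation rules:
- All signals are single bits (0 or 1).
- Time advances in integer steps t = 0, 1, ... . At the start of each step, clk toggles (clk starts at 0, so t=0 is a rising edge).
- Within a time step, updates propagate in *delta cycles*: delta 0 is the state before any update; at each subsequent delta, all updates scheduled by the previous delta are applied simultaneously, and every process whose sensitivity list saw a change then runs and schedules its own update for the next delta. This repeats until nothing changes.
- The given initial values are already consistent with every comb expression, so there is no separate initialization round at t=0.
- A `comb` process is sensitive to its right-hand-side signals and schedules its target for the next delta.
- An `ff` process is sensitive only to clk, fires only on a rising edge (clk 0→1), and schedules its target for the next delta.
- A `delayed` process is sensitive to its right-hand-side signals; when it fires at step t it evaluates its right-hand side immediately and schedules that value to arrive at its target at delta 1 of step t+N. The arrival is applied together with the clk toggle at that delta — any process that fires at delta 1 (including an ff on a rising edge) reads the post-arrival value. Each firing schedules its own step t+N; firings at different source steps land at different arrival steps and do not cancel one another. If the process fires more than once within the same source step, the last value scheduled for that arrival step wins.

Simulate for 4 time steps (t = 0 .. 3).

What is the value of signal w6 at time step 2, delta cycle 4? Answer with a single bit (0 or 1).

[bits: w0,w3,w2,w4,w1,w6,clk,w5]
t=0: Δ0=10011100 Δ1=10011110 Δ2=10111110 Δ3=10111010 Δ4=00111010 Δ5=00110010 | 5Δ
t=1: Δ0=00110010 Δ1=00110000 | 1Δ
t=2: Δ0=00110000 Δ1=00110010 Δ2=00010011 Δ3=10010111 Δ4=00011111 Δ5=00010111 | 5Δ
t=3: Δ0=00010111 Δ1=00010101 | 1Δ

1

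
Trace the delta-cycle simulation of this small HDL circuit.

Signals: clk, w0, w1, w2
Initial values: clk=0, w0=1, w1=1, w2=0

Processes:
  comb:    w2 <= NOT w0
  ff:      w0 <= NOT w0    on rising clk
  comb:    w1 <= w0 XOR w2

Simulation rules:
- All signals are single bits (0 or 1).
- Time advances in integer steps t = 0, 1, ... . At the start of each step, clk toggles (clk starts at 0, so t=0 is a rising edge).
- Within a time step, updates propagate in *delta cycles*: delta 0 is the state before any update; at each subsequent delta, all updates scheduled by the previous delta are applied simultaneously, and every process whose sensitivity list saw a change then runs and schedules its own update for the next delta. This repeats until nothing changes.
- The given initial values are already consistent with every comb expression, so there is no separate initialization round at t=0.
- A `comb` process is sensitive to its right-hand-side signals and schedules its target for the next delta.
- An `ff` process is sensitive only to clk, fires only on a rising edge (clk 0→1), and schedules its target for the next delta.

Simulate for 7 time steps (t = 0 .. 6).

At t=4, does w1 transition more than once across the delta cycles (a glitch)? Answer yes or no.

t0.Δ0 w1=1 w0=1 clk=0 w2=0
t0.Δ1 w1=1 w0=1 clk=1 w2=0
t0.Δ2 w1=1 w0=0 clk=1 w2=0
t0.Δ3 w1=0 w0=0 clk=1 w2=1
t0.Δ4 w1=1 w0=0 clk=1 w2=1
t1.Δ0 w1=1 w0=0 clk=1 w2=1
t1.Δ1 w1=1 w0=0 clk=0 w2=1
t2.Δ0 w1=1 w0=0 clk=0 w2=1
t2.Δ1 w1=1 w0=0 clk=1 w2=1
t2.Δ2 w1=1 w0=1 clk=1 w2=1
t2.Δ3 w1=0 w0=1 clk=1 w2=0
t2.Δ4 w1=1 w0=1 clk=1 w2=0
t3.Δ0 w1=1 w0=1 clk=1 w2=0
t3.Δ1 w1=1 w0=1 clk=0 w2=0
t4.Δ0 w1=1 w0=1 clk=0 w2=0
t4.Δ1 w1=1 w0=1 clk=1 w2=0
t4.Δ2 w1=1 w0=0 clk=1 w2=0
t4.Δ3 w1=0 w0=0 clk=1 w2=1
t4.Δ4 w1=1 w0=0 clk=1 w2=1
t5.Δ0 w1=1 w0=0 clk=1 w2=1
t5.Δ1 w1=1 w0=0 clk=0 w2=1
t6.Δ0 w1=1 w0=0 clk=0 w2=1
t6.Δ1 w1=1 w0=0 clk=1 w2=1
t6.Δ2 w1=1 w0=1 clk=1 w2=1
t6.Δ3 w1=0 w0=1 clk=1 w2=0
t6.Δ4 w1=1 w0=1 clk=1 w2=0

yes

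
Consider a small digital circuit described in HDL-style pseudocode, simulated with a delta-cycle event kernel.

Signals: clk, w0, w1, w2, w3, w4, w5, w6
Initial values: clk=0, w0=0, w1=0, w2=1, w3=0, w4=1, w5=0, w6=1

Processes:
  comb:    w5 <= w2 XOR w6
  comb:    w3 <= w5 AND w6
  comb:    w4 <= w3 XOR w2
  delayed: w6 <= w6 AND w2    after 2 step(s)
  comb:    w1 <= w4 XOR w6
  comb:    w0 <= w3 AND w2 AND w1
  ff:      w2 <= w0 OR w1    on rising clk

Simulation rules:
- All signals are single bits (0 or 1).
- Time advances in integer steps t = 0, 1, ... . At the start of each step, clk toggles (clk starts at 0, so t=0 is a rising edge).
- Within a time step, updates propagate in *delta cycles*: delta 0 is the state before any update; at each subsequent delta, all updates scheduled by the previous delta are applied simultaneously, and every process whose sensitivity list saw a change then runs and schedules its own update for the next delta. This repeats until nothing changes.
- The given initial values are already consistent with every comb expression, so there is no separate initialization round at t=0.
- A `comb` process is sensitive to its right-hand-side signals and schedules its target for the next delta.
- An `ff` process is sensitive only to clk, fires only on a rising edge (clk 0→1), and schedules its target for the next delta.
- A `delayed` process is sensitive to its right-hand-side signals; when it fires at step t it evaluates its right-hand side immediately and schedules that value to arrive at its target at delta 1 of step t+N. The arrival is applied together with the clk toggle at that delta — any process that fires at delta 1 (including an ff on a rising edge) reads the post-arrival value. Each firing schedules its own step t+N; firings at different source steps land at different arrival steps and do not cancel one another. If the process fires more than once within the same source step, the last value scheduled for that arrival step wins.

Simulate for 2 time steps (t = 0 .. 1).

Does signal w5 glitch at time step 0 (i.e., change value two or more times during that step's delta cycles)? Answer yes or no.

no

[bits: w5,w4,clk,w3,w1,w6,w0,w2]
t=0: Δ0=01000101 Δ1=01100101 Δ2=01100100 Δ3=10100100 Δ4=10111100 Δ5=11111100 Δ6=11110100 | 6Δ
t=1: Δ0=11110100 Δ1=11010100 | 1Δ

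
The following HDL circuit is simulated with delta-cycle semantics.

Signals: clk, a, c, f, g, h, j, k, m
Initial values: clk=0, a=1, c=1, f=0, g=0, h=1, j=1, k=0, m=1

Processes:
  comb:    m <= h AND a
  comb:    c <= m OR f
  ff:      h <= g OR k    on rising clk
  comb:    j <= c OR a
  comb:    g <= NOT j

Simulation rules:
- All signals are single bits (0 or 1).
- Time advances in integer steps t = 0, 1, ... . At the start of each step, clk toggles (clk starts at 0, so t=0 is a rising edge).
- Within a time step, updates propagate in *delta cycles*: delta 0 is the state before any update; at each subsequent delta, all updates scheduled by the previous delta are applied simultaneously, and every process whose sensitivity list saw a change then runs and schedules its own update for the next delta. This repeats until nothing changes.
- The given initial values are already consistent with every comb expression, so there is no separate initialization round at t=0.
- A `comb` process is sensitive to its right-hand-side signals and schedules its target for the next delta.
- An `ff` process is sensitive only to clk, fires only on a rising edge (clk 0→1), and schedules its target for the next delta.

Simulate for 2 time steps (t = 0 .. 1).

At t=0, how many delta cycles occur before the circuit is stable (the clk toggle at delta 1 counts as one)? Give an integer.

4

t0.Δ0 g=0 clk=0 f=0 j=1 h=1 c=1 a=1 k=0 m=1
t0.Δ1 g=0 clk=1 f=0 j=1 h=1 c=1 a=1 k=0 m=1
t0.Δ2 g=0 clk=1 f=0 j=1 h=0 c=1 a=1 k=0 m=1
t0.Δ3 g=0 clk=1 f=0 j=1 h=0 c=1 a=1 k=0 m=0
t0.Δ4 g=0 clk=1 f=0 j=1 h=0 c=0 a=1 k=0 m=0
t1.Δ0 g=0 clk=1 f=0 j=1 h=0 c=0 a=1 k=0 m=0
t1.Δ1 g=0 clk=0 f=0 j=1 h=0 c=0 a=1 k=0 m=0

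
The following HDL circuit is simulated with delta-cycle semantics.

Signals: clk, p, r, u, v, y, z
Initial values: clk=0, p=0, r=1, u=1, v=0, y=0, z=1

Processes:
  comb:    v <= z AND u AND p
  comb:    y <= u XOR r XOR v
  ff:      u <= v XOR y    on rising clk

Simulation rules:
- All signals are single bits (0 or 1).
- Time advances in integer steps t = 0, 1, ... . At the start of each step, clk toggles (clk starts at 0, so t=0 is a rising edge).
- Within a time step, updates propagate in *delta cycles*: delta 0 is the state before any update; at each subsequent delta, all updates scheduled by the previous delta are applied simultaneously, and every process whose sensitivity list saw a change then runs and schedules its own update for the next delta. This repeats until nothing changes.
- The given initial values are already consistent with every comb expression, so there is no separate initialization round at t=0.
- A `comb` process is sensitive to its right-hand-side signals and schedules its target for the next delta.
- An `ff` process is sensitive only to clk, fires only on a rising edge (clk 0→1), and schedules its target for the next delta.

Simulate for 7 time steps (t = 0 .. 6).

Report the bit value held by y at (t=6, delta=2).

[bits: clk,v,y,p,u,z,r]
t=0: Δ0=0000111 Δ1=1000111 Δ2=1000011 Δ3=1010011 | 3Δ
t=1: Δ0=1010011 Δ1=0010011 | 1Δ
t=2: Δ0=0010011 Δ1=1010011 Δ2=1010111 Δ3=1000111 | 3Δ
t=3: Δ0=1000111 Δ1=0000111 | 1Δ
t=4: Δ0=0000111 Δ1=1000111 Δ2=1000011 Δ3=1010011 | 3Δ
t=5: Δ0=1010011 Δ1=0010011 | 1Δ
t=6: Δ0=0010011 Δ1=1010011 Δ2=1010111 Δ3=1000111 | 3Δ

1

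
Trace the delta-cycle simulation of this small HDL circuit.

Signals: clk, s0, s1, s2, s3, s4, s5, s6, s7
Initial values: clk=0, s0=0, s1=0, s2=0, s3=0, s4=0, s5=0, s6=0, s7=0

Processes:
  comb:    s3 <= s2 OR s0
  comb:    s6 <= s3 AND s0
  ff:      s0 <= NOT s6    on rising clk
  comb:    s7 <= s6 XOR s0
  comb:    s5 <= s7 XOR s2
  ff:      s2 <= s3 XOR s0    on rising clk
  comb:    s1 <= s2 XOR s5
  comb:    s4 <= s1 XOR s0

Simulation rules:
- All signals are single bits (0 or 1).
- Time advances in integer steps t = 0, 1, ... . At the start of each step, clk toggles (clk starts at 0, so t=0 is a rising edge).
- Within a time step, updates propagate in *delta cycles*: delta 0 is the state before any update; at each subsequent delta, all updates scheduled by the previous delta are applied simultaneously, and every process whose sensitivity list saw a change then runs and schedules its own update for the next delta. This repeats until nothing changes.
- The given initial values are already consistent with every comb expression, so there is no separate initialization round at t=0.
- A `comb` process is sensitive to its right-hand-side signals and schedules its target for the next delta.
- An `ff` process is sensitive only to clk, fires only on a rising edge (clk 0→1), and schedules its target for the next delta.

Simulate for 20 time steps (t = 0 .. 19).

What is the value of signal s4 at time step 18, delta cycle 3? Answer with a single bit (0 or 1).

t=0 Δ0: s2=0 s3=0 s6=0 s1=0 clk=0 s7=0 s4=0 s5=0 s0=0
  Δ1: clk:0→1
  Δ2: s0:0→1
  Δ3: s3:0→1, s7:0→1, s4:0→1
  Δ4: s6:0→1, s5:0→1
  Δ5: s1:0→1, s7:1→0
  Δ6: s4:1→0, s5:1→0
  Δ7: s1:1→0
  Δ8: s4:0→1
  (8Δ to stable)
t=1 Δ0: s2=0 s3=1 s6=1 s1=0 clk=1 s7=0 s4=1 s5=0 s0=1
  Δ1: clk:1→0
  (1Δ to stable)
t=2 Δ0: s2=0 s3=1 s6=1 s1=0 clk=0 s7=0 s4=1 s5=0 s0=1
  Δ1: clk:0→1
  Δ2: s0:1→0
  Δ3: s3:1→0, s6:1→0, s7:0→1, s4:1→0
  Δ4: s7:1→0, s5:0→1
  Δ5: s1:0→1, s5:1→0
  Δ6: s1:1→0, s4:0→1
  Δ7: s4:1→0
  (7Δ to stable)
t=3 Δ0: s2=0 s3=0 s6=0 s1=0 clk=1 s7=0 s4=0 s5=0 s0=0
  Δ1: clk:1→0
  (1Δ to stable)
t=4 Δ0: s2=0 s3=0 s6=0 s1=0 clk=0 s7=0 s4=0 s5=0 s0=0
  Δ1: clk:0→1
  Δ2: s0:0→1
  Δ3: s3:0→1, s7:0→1, s4:0→1
  Δ4: s6:0→1, s5:0→1
  Δ5: s1:0→1, s7:1→0
  Δ6: s4:1→0, s5:1→0
  Δ7: s1:1→0
  Δ8: s4:0→1
  (8Δ to stable)
t=5 Δ0: s2=0 s3=1 s6=1 s1=0 clk=1 s7=0 s4=1 s5=0 s0=1
  Δ1: clk:1→0
  (1Δ to stable)
t=6 Δ0: s2=0 s3=1 s6=1 s1=0 clk=0 s7=0 s4=1 s5=0 s0=1
  Δ1: clk:0→1
  Δ2: s0:1→0
  Δ3: s3:1→0, s6:1→0, s7:0→1, s4:1→0
  Δ4: s7:1→0, s5:0→1
  Δ5: s1:0→1, s5:1→0
  Δ6: s1:1→0, s4:0→1
  Δ7: s4:1→0
  (7Δ to stable)
t=7 Δ0: s2=0 s3=0 s6=0 s1=0 clk=1 s7=0 s4=0 s5=0 s0=0
  Δ1: clk:1→0
  (1Δ to stable)
t=8 Δ0: s2=0 s3=0 s6=0 s1=0 clk=0 s7=0 s4=0 s5=0 s0=0
  Δ1: clk:0→1
  Δ2: s0:0→1
  Δ3: s3:0→1, s7:0→1, s4:0→1
  Δ4: s6:0→1, s5:0→1
  Δ5: s1:0→1, s7:1→0
  Δ6: s4:1→0, s5:1→0
  Δ7: s1:1→0
  Δ8: s4:0→1
  (8Δ to stable)
t=9 Δ0: s2=0 s3=1 s6=1 s1=0 clk=1 s7=0 s4=1 s5=0 s0=1
  Δ1: clk:1→0
  (1Δ to stable)
t=10 Δ0: s2=0 s3=1 s6=1 s1=0 clk=0 s7=0 s4=1 s5=0 s0=1
  Δ1: clk:0→1
  Δ2: s0:1→0
  Δ3: s3:1→0, s6:1→0, s7:0→1, s4:1→0
  Δ4: s7:1→0, s5:0→1
  Δ5: s1:0→1, s5:1→0
  Δ6: s1:1→0, s4:0→1
  Δ7: s4:1→0
  (7Δ to stable)
t=11 Δ0: s2=0 s3=0 s6=0 s1=0 clk=1 s7=0 s4=0 s5=0 s0=0
  Δ1: clk:1→0
  (1Δ to stable)
t=12 Δ0: s2=0 s3=0 s6=0 s1=0 clk=0 s7=0 s4=0 s5=0 s0=0
  Δ1: clk:0→1
  Δ2: s0:0→1
  Δ3: s3:0→1, s7:0→1, s4:0→1
  Δ4: s6:0→1, s5:0→1
  Δ5: s1:0→1, s7:1→0
  Δ6: s4:1→0, s5:1→0
  Δ7: s1:1→0
  Δ8: s4:0→1
  (8Δ to stable)
t=13 Δ0: s2=0 s3=1 s6=1 s1=0 clk=1 s7=0 s4=1 s5=0 s0=1
  Δ1: clk:1→0
  (1Δ to stable)
t=14 Δ0: s2=0 s3=1 s6=1 s1=0 clk=0 s7=0 s4=1 s5=0 s0=1
  Δ1: clk:0→1
  Δ2: s0:1→0
  Δ3: s3:1→0, s6:1→0, s7:0→1, s4:1→0
  Δ4: s7:1→0, s5:0→1
  Δ5: s1:0→1, s5:1→0
  Δ6: s1:1→0, s4:0→1
  Δ7: s4:1→0
  (7Δ to stable)
t=15 Δ0: s2=0 s3=0 s6=0 s1=0 clk=1 s7=0 s4=0 s5=0 s0=0
  Δ1: clk:1→0
  (1Δ to stable)
t=16 Δ0: s2=0 s3=0 s6=0 s1=0 clk=0 s7=0 s4=0 s5=0 s0=0
  Δ1: clk:0→1
  Δ2: s0:0→1
  Δ3: s3:0→1, s7:0→1, s4:0→1
  Δ4: s6:0→1, s5:0→1
  Δ5: s1:0→1, s7:1→0
  Δ6: s4:1→0, s5:1→0
  Δ7: s1:1→0
  Δ8: s4:0→1
  (8Δ to stable)
t=17 Δ0: s2=0 s3=1 s6=1 s1=0 clk=1 s7=0 s4=1 s5=0 s0=1
  Δ1: clk:1→0
  (1Δ to stable)
t=18 Δ0: s2=0 s3=1 s6=1 s1=0 clk=0 s7=0 s4=1 s5=0 s0=1
  Δ1: clk:0→1
  Δ2: s0:1→0
  Δ3: s3:1→0, s6:1→0, s7:0→1, s4:1→0
  Δ4: s7:1→0, s5:0→1
  Δ5: s1:0→1, s5:1→0
  Δ6: s1:1→0, s4:0→1
  Δ7: s4:1→0
  (7Δ to stable)
t=19 Δ0: s2=0 s3=0 s6=0 s1=0 clk=1 s7=0 s4=0 s5=0 s0=0
  Δ1: clk:1→0
  (1Δ to stable)

0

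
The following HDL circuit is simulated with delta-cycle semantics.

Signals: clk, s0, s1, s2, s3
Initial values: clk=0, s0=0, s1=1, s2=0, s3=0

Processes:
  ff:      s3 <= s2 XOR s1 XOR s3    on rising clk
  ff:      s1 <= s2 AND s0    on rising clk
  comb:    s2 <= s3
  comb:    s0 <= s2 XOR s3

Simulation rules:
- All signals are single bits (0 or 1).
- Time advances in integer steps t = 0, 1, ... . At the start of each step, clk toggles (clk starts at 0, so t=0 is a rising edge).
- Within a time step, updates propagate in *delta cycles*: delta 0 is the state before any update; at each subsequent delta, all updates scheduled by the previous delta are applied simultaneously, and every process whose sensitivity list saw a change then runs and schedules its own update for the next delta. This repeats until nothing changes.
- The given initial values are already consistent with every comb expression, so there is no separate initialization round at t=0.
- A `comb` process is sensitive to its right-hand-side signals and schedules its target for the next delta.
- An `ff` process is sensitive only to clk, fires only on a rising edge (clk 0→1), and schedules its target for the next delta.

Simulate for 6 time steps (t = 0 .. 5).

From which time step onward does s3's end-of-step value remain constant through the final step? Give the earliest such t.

[bits: s1,s3,clk,s2,s0]
t=0: Δ0=10000 Δ1=10100 Δ2=01100 Δ3=01111 Δ4=01110 | 4Δ
t=1: Δ0=01110 Δ1=01010 | 1Δ
t=2: Δ0=01010 Δ1=01110 Δ2=00110 Δ3=00101 Δ4=00100 | 4Δ
t=3: Δ0=00100 Δ1=00000 | 1Δ
t=4: Δ0=00000 Δ1=00100 | 1Δ
t=5: Δ0=00100 Δ1=00000 | 1Δ

2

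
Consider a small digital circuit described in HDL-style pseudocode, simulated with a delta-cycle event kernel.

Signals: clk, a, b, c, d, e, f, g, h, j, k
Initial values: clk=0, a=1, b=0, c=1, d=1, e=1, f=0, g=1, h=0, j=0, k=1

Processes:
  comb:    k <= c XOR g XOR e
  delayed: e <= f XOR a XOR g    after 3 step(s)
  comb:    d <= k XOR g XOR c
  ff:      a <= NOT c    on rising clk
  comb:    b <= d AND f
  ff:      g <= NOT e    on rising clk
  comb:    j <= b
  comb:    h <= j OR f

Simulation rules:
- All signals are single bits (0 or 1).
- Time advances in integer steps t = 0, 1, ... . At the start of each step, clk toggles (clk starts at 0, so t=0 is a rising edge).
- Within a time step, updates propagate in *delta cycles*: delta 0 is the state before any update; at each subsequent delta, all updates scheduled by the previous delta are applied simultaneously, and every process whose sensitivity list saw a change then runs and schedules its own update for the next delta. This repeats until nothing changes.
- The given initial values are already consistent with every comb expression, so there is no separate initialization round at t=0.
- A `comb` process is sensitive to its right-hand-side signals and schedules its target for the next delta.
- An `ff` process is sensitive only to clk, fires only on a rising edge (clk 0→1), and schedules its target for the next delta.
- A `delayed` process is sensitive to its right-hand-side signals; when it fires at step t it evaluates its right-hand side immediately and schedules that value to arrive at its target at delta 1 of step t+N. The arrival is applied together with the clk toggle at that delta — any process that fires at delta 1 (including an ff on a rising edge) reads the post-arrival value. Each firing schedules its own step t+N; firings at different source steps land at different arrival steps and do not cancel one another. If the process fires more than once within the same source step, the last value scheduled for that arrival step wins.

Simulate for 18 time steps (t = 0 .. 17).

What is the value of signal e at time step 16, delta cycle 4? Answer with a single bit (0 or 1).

1

t=0 Δ0: k=1 b=0 h=0 d=1 e=1 g=1 clk=0 a=1 f=0 j=0 c=1
  Δ1: clk:0→1
  Δ2: g:1→0, a:1→0
  Δ3: k:1→0, d:1→0
  Δ4: d:0→1
  (4Δ to stable)
t=1 Δ0: k=0 b=0 h=0 d=1 e=1 g=0 clk=1 a=0 f=0 j=0 c=1
  Δ1: clk:1→0
  (1Δ to stable)
t=2 Δ0: k=0 b=0 h=0 d=1 e=1 g=0 clk=0 a=0 f=0 j=0 c=1
  Δ1: clk:0→1
  (1Δ to stable)
t=3 Δ0: k=0 b=0 h=0 d=1 e=1 g=0 clk=1 a=0 f=0 j=0 c=1
  Δ1: e:1→0, clk:1→0
  Δ2: k:0→1
  Δ3: d:1→0
  (3Δ to stable)
t=4 Δ0: k=1 b=0 h=0 d=0 e=0 g=0 clk=0 a=0 f=0 j=0 c=1
  Δ1: clk:0→1
  Δ2: g:0→1
  Δ3: k:1→0, d:0→1
  Δ4: d:1→0
  (4Δ to stable)
t=5 Δ0: k=0 b=0 h=0 d=0 e=0 g=1 clk=1 a=0 f=0 j=0 c=1
  Δ1: clk:1→0
  (1Δ to stable)
t=6 Δ0: k=0 b=0 h=0 d=0 e=0 g=1 clk=0 a=0 f=0 j=0 c=1
  Δ1: clk:0→1
  (1Δ to stable)
t=7 Δ0: k=0 b=0 h=0 d=0 e=0 g=1 clk=1 a=0 f=0 j=0 c=1
  Δ1: e:0→1, clk:1→0
  Δ2: k:0→1
  Δ3: d:0→1
  (3Δ to stable)
t=8 Δ0: k=1 b=0 h=0 d=1 e=1 g=1 clk=0 a=0 f=0 j=0 c=1
  Δ1: clk:0→1
  Δ2: g:1→0
  Δ3: k:1→0, d:1→0
  Δ4: d:0→1
  (4Δ to stable)
t=9 Δ0: k=0 b=0 h=0 d=1 e=1 g=0 clk=1 a=0 f=0 j=0 c=1
  Δ1: clk:1→0
  (1Δ to stable)
t=10 Δ0: k=0 b=0 h=0 d=1 e=1 g=0 clk=0 a=0 f=0 j=0 c=1
  Δ1: clk:0→1
  (1Δ to stable)
t=11 Δ0: k=0 b=0 h=0 d=1 e=1 g=0 clk=1 a=0 f=0 j=0 c=1
  Δ1: e:1→0, clk:1→0
  Δ2: k:0→1
  Δ3: d:1→0
  (3Δ to stable)
t=12 Δ0: k=1 b=0 h=0 d=0 e=0 g=0 clk=0 a=0 f=0 j=0 c=1
  Δ1: clk:0→1
  Δ2: g:0→1
  Δ3: k:1→0, d:0→1
  Δ4: d:1→0
  (4Δ to stable)
t=13 Δ0: k=0 b=0 h=0 d=0 e=0 g=1 clk=1 a=0 f=0 j=0 c=1
  Δ1: clk:1→0
  (1Δ to stable)
t=14 Δ0: k=0 b=0 h=0 d=0 e=0 g=1 clk=0 a=0 f=0 j=0 c=1
  Δ1: clk:0→1
  (1Δ to stable)
t=15 Δ0: k=0 b=0 h=0 d=0 e=0 g=1 clk=1 a=0 f=0 j=0 c=1
  Δ1: e:0→1, clk:1→0
  Δ2: k:0→1
  Δ3: d:0→1
  (3Δ to stable)
t=16 Δ0: k=1 b=0 h=0 d=1 e=1 g=1 clk=0 a=0 f=0 j=0 c=1
  Δ1: clk:0→1
  Δ2: g:1→0
  Δ3: k:1→0, d:1→0
  Δ4: d:0→1
  (4Δ to stable)
t=17 Δ0: k=0 b=0 h=0 d=1 e=1 g=0 clk=1 a=0 f=0 j=0 c=1
  Δ1: clk:1→0
  (1Δ to stable)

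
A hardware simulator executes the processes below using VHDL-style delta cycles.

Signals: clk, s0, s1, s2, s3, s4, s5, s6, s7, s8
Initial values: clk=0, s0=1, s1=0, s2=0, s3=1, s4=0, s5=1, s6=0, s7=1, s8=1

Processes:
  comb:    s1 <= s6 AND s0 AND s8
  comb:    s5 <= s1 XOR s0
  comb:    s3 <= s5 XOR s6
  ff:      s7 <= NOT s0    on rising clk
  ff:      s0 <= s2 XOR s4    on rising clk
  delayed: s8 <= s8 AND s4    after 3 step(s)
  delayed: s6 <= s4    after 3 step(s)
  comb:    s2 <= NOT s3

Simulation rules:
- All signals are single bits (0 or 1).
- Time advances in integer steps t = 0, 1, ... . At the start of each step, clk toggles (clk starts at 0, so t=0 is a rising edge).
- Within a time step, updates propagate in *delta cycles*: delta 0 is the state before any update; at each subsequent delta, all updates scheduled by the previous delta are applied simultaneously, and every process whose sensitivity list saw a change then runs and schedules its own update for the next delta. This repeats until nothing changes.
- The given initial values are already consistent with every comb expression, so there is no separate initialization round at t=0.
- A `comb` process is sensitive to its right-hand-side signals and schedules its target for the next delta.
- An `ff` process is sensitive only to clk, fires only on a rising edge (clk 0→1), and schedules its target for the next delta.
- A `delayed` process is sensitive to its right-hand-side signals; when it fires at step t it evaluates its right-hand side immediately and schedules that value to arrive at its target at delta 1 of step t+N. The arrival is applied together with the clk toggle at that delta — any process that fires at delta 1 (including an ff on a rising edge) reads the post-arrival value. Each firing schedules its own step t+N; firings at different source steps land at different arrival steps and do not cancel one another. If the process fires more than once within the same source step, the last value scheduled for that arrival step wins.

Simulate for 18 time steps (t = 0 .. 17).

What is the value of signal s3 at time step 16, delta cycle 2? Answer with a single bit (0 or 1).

t=0 Δ0: s0=1 s1=0 clk=0 s7=1 s6=0 s3=1 s8=1 s4=0 s2=0 s5=1
  Δ1: clk:0→1
  Δ2: s0:1→0, s7:1→0
  Δ3: s5:1→0
  Δ4: s3:1→0
  Δ5: s2:0→1
  (5Δ to stable)
t=1 Δ0: s0=0 s1=0 clk=1 s7=0 s6=0 s3=0 s8=1 s4=0 s2=1 s5=0
  Δ1: clk:1→0
  (1Δ to stable)
t=2 Δ0: s0=0 s1=0 clk=0 s7=0 s6=0 s3=0 s8=1 s4=0 s2=1 s5=0
  Δ1: clk:0→1
  Δ2: s0:0→1, s7:0→1
  Δ3: s5:0→1
  Δ4: s3:0→1
  Δ5: s2:1→0
  (5Δ to stable)
t=3 Δ0: s0=1 s1=0 clk=1 s7=1 s6=0 s3=1 s8=1 s4=0 s2=0 s5=1
  Δ1: clk:1→0
  (1Δ to stable)
t=4 Δ0: s0=1 s1=0 clk=0 s7=1 s6=0 s3=1 s8=1 s4=0 s2=0 s5=1
  Δ1: clk:0→1
  Δ2: s0:1→0, s7:1→0
  Δ3: s5:1→0
  Δ4: s3:1→0
  Δ5: s2:0→1
  (5Δ to stable)
t=5 Δ0: s0=0 s1=0 clk=1 s7=0 s6=0 s3=0 s8=1 s4=0 s2=1 s5=0
  Δ1: clk:1→0
  (1Δ to stable)
t=6 Δ0: s0=0 s1=0 clk=0 s7=0 s6=0 s3=0 s8=1 s4=0 s2=1 s5=0
  Δ1: clk:0→1
  Δ2: s0:0→1, s7:0→1
  Δ3: s5:0→1
  Δ4: s3:0→1
  Δ5: s2:1→0
  (5Δ to stable)
t=7 Δ0: s0=1 s1=0 clk=1 s7=1 s6=0 s3=1 s8=1 s4=0 s2=0 s5=1
  Δ1: clk:1→0
  (1Δ to stable)
t=8 Δ0: s0=1 s1=0 clk=0 s7=1 s6=0 s3=1 s8=1 s4=0 s2=0 s5=1
  Δ1: clk:0→1
  Δ2: s0:1→0, s7:1→0
  Δ3: s5:1→0
  Δ4: s3:1→0
  Δ5: s2:0→1
  (5Δ to stable)
t=9 Δ0: s0=0 s1=0 clk=1 s7=0 s6=0 s3=0 s8=1 s4=0 s2=1 s5=0
  Δ1: clk:1→0
  (1Δ to stable)
t=10 Δ0: s0=0 s1=0 clk=0 s7=0 s6=0 s3=0 s8=1 s4=0 s2=1 s5=0
  Δ1: clk:0→1
  Δ2: s0:0→1, s7:0→1
  Δ3: s5:0→1
  Δ4: s3:0→1
  Δ5: s2:1→0
  (5Δ to stable)
t=11 Δ0: s0=1 s1=0 clk=1 s7=1 s6=0 s3=1 s8=1 s4=0 s2=0 s5=1
  Δ1: clk:1→0
  (1Δ to stable)
t=12 Δ0: s0=1 s1=0 clk=0 s7=1 s6=0 s3=1 s8=1 s4=0 s2=0 s5=1
  Δ1: clk:0→1
  Δ2: s0:1→0, s7:1→0
  Δ3: s5:1→0
  Δ4: s3:1→0
  Δ5: s2:0→1
  (5Δ to stable)
t=13 Δ0: s0=0 s1=0 clk=1 s7=0 s6=0 s3=0 s8=1 s4=0 s2=1 s5=0
  Δ1: clk:1→0
  (1Δ to stable)
t=14 Δ0: s0=0 s1=0 clk=0 s7=0 s6=0 s3=0 s8=1 s4=0 s2=1 s5=0
  Δ1: clk:0→1
  Δ2: s0:0→1, s7:0→1
  Δ3: s5:0→1
  Δ4: s3:0→1
  Δ5: s2:1→0
  (5Δ to stable)
t=15 Δ0: s0=1 s1=0 clk=1 s7=1 s6=0 s3=1 s8=1 s4=0 s2=0 s5=1
  Δ1: clk:1→0
  (1Δ to stable)
t=16 Δ0: s0=1 s1=0 clk=0 s7=1 s6=0 s3=1 s8=1 s4=0 s2=0 s5=1
  Δ1: clk:0→1
  Δ2: s0:1→0, s7:1→0
  Δ3: s5:1→0
  Δ4: s3:1→0
  Δ5: s2:0→1
  (5Δ to stable)
t=17 Δ0: s0=0 s1=0 clk=1 s7=0 s6=0 s3=0 s8=1 s4=0 s2=1 s5=0
  Δ1: clk:1→0
  (1Δ to stable)

1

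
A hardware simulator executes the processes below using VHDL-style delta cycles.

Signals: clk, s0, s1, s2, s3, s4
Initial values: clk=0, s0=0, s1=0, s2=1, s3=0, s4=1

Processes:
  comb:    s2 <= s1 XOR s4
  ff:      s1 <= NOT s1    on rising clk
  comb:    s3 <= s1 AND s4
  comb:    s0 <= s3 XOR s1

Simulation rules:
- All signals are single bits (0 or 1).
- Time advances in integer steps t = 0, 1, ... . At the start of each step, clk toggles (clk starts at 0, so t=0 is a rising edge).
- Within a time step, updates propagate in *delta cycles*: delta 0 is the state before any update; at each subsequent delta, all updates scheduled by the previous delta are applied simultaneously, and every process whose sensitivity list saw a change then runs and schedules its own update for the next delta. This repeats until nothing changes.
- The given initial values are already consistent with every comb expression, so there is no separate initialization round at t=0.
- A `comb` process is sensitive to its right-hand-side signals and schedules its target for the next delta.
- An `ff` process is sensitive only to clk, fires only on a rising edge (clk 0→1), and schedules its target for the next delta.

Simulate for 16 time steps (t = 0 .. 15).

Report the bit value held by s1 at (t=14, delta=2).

0

[bits: s0,s3,s2,s4,clk,s1]
t=0: Δ0=001100 Δ1=001110 Δ2=001111 Δ3=110111 Δ4=010111 | 4Δ
t=1: Δ0=010111 Δ1=010101 | 1Δ
t=2: Δ0=010101 Δ1=010111 Δ2=010110 Δ3=101110 Δ4=001110 | 4Δ
t=3: Δ0=001110 Δ1=001100 | 1Δ
t=4: Δ0=001100 Δ1=001110 Δ2=001111 Δ3=110111 Δ4=010111 | 4Δ
t=5: Δ0=010111 Δ1=010101 | 1Δ
t=6: Δ0=010101 Δ1=010111 Δ2=010110 Δ3=101110 Δ4=001110 | 4Δ
t=7: Δ0=001110 Δ1=001100 | 1Δ
t=8: Δ0=001100 Δ1=001110 Δ2=001111 Δ3=110111 Δ4=010111 | 4Δ
t=9: Δ0=010111 Δ1=010101 | 1Δ
t=10: Δ0=010101 Δ1=010111 Δ2=010110 Δ3=101110 Δ4=001110 | 4Δ
t=11: Δ0=001110 Δ1=001100 | 1Δ
t=12: Δ0=001100 Δ1=001110 Δ2=001111 Δ3=110111 Δ4=010111 | 4Δ
t=13: Δ0=010111 Δ1=010101 | 1Δ
t=14: Δ0=010101 Δ1=010111 Δ2=010110 Δ3=101110 Δ4=001110 | 4Δ
t=15: Δ0=001110 Δ1=001100 | 1Δ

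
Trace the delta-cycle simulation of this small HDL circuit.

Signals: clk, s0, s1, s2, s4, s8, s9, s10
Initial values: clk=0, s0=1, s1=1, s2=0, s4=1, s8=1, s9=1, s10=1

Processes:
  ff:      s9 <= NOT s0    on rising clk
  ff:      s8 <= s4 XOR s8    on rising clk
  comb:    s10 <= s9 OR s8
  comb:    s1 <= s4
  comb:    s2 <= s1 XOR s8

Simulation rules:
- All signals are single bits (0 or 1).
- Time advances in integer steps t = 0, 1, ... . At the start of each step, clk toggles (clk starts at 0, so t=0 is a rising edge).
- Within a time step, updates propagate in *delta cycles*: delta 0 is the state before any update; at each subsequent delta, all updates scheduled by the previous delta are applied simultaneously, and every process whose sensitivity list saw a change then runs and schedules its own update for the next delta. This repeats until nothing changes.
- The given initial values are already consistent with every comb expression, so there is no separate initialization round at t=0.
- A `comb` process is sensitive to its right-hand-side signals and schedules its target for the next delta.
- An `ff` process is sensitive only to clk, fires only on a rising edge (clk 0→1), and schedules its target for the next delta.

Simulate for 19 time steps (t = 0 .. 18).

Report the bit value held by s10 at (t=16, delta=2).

[bits: s1,s0,s4,s9,s8,clk,s2,s10]
t=0: Δ0=11111001 Δ1=11111101 Δ2=11100101 Δ3=11100110 | 3Δ
t=1: Δ0=11100110 Δ1=11100010 | 1Δ
t=2: Δ0=11100010 Δ1=11100110 Δ2=11101110 Δ3=11101101 | 3Δ
t=3: Δ0=11101101 Δ1=11101001 | 1Δ
t=4: Δ0=11101001 Δ1=11101101 Δ2=11100101 Δ3=11100110 | 3Δ
t=5: Δ0=11100110 Δ1=11100010 | 1Δ
t=6: Δ0=11100010 Δ1=11100110 Δ2=11101110 Δ3=11101101 | 3Δ
t=7: Δ0=11101101 Δ1=11101001 | 1Δ
t=8: Δ0=11101001 Δ1=11101101 Δ2=11100101 Δ3=11100110 | 3Δ
t=9: Δ0=11100110 Δ1=11100010 | 1Δ
t=10: Δ0=11100010 Δ1=11100110 Δ2=11101110 Δ3=11101101 | 3Δ
t=11: Δ0=11101101 Δ1=11101001 | 1Δ
t=12: Δ0=11101001 Δ1=11101101 Δ2=11100101 Δ3=11100110 | 3Δ
t=13: Δ0=11100110 Δ1=11100010 | 1Δ
t=14: Δ0=11100010 Δ1=11100110 Δ2=11101110 Δ3=11101101 | 3Δ
t=15: Δ0=11101101 Δ1=11101001 | 1Δ
t=16: Δ0=11101001 Δ1=11101101 Δ2=11100101 Δ3=11100110 | 3Δ
t=17: Δ0=11100110 Δ1=11100010 | 1Δ
t=18: Δ0=11100010 Δ1=11100110 Δ2=11101110 Δ3=11101101 | 3Δ

1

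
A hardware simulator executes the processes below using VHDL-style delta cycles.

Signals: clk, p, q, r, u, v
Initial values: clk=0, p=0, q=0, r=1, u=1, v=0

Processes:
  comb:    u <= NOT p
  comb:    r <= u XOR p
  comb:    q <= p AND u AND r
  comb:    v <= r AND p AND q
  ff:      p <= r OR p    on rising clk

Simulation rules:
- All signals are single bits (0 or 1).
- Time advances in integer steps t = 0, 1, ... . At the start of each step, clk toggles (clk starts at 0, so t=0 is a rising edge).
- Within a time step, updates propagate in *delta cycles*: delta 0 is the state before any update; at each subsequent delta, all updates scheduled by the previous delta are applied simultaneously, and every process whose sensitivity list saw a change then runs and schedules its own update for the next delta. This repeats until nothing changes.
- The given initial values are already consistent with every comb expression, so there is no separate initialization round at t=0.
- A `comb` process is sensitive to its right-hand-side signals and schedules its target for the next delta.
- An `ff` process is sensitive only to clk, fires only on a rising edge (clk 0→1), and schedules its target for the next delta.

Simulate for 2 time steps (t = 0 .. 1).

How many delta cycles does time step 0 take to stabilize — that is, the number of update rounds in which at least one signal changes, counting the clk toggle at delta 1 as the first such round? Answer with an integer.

t=0 Δ0: clk=0 v=0 r=1 u=1 p=0 q=0
  Δ1: clk:0→1
  Δ2: p:0→1
  Δ3: r:1→0, u:1→0, q:0→1
  Δ4: r:0→1, q:1→0
  (4Δ to stable)
t=1 Δ0: clk=1 v=0 r=1 u=0 p=1 q=0
  Δ1: clk:1→0
  (1Δ to stable)

4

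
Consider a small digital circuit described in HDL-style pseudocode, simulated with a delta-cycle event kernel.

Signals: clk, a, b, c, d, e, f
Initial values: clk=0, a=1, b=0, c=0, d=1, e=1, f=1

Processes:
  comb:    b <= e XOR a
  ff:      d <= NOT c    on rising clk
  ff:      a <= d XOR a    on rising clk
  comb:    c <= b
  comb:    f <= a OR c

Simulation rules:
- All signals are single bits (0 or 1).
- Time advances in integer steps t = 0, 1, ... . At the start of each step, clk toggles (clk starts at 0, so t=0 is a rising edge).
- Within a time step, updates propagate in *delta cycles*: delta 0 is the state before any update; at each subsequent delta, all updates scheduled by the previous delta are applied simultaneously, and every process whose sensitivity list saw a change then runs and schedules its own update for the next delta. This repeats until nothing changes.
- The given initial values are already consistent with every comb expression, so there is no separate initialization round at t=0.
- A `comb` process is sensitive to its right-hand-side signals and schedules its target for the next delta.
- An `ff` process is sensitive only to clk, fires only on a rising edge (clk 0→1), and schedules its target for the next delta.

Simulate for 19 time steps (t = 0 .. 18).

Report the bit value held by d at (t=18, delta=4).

1

t=0 Δ0: f=1 e=1 a=1 d=1 clk=0 c=0 b=0
  Δ1: clk:0→1
  Δ2: a:1→0
  Δ3: f:1→0, b:0→1
  Δ4: c:0→1
  Δ5: f:0→1
  (5Δ to stable)
t=1 Δ0: f=1 e=1 a=0 d=1 clk=1 c=1 b=1
  Δ1: clk:1→0
  (1Δ to stable)
t=2 Δ0: f=1 e=1 a=0 d=1 clk=0 c=1 b=1
  Δ1: clk:0→1
  Δ2: a:0→1, d:1→0
  Δ3: b:1→0
  Δ4: c:1→0
  (4Δ to stable)
t=3 Δ0: f=1 e=1 a=1 d=0 clk=1 c=0 b=0
  Δ1: clk:1→0
  (1Δ to stable)
t=4 Δ0: f=1 e=1 a=1 d=0 clk=0 c=0 b=0
  Δ1: clk:0→1
  Δ2: d:0→1
  (2Δ to stable)
t=5 Δ0: f=1 e=1 a=1 d=1 clk=1 c=0 b=0
  Δ1: clk:1→0
  (1Δ to stable)
t=6 Δ0: f=1 e=1 a=1 d=1 clk=0 c=0 b=0
  Δ1: clk:0→1
  Δ2: a:1→0
  Δ3: f:1→0, b:0→1
  Δ4: c:0→1
  Δ5: f:0→1
  (5Δ to stable)
t=7 Δ0: f=1 e=1 a=0 d=1 clk=1 c=1 b=1
  Δ1: clk:1→0
  (1Δ to stable)
t=8 Δ0: f=1 e=1 a=0 d=1 clk=0 c=1 b=1
  Δ1: clk:0→1
  Δ2: a:0→1, d:1→0
  Δ3: b:1→0
  Δ4: c:1→0
  (4Δ to stable)
t=9 Δ0: f=1 e=1 a=1 d=0 clk=1 c=0 b=0
  Δ1: clk:1→0
  (1Δ to stable)
t=10 Δ0: f=1 e=1 a=1 d=0 clk=0 c=0 b=0
  Δ1: clk:0→1
  Δ2: d:0→1
  (2Δ to stable)
t=11 Δ0: f=1 e=1 a=1 d=1 clk=1 c=0 b=0
  Δ1: clk:1→0
  (1Δ to stable)
t=12 Δ0: f=1 e=1 a=1 d=1 clk=0 c=0 b=0
  Δ1: clk:0→1
  Δ2: a:1→0
  Δ3: f:1→0, b:0→1
  Δ4: c:0→1
  Δ5: f:0→1
  (5Δ to stable)
t=13 Δ0: f=1 e=1 a=0 d=1 clk=1 c=1 b=1
  Δ1: clk:1→0
  (1Δ to stable)
t=14 Δ0: f=1 e=1 a=0 d=1 clk=0 c=1 b=1
  Δ1: clk:0→1
  Δ2: a:0→1, d:1→0
  Δ3: b:1→0
  Δ4: c:1→0
  (4Δ to stable)
t=15 Δ0: f=1 e=1 a=1 d=0 clk=1 c=0 b=0
  Δ1: clk:1→0
  (1Δ to stable)
t=16 Δ0: f=1 e=1 a=1 d=0 clk=0 c=0 b=0
  Δ1: clk:0→1
  Δ2: d:0→1
  (2Δ to stable)
t=17 Δ0: f=1 e=1 a=1 d=1 clk=1 c=0 b=0
  Δ1: clk:1→0
  (1Δ to stable)
t=18 Δ0: f=1 e=1 a=1 d=1 clk=0 c=0 b=0
  Δ1: clk:0→1
  Δ2: a:1→0
  Δ3: f:1→0, b:0→1
  Δ4: c:0→1
  Δ5: f:0→1
  (5Δ to stable)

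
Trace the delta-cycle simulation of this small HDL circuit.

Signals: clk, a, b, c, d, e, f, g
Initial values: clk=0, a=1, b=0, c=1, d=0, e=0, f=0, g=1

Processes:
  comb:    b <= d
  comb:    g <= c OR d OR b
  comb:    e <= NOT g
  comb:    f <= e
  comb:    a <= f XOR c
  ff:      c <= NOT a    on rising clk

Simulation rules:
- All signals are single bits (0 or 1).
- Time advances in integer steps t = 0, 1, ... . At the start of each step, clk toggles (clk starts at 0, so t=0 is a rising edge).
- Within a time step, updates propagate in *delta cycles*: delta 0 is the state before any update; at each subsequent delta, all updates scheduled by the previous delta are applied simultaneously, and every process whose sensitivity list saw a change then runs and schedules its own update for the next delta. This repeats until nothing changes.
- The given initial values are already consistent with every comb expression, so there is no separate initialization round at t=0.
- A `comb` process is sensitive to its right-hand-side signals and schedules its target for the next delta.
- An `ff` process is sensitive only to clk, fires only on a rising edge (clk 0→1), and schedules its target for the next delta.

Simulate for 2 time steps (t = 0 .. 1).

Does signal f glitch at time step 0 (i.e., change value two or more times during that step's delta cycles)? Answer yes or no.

t0.Δ0 a=1 e=0 b=0 c=1 d=0 f=0 g=1 clk=0
t0.Δ1 a=1 e=0 b=0 c=1 d=0 f=0 g=1 clk=1
t0.Δ2 a=1 e=0 b=0 c=0 d=0 f=0 g=1 clk=1
t0.Δ3 a=0 e=0 b=0 c=0 d=0 f=0 g=0 clk=1
t0.Δ4 a=0 e=1 b=0 c=0 d=0 f=0 g=0 clk=1
t0.Δ5 a=0 e=1 b=0 c=0 d=0 f=1 g=0 clk=1
t0.Δ6 a=1 e=1 b=0 c=0 d=0 f=1 g=0 clk=1
t1.Δ0 a=1 e=1 b=0 c=0 d=0 f=1 g=0 clk=1
t1.Δ1 a=1 e=1 b=0 c=0 d=0 f=1 g=0 clk=0

no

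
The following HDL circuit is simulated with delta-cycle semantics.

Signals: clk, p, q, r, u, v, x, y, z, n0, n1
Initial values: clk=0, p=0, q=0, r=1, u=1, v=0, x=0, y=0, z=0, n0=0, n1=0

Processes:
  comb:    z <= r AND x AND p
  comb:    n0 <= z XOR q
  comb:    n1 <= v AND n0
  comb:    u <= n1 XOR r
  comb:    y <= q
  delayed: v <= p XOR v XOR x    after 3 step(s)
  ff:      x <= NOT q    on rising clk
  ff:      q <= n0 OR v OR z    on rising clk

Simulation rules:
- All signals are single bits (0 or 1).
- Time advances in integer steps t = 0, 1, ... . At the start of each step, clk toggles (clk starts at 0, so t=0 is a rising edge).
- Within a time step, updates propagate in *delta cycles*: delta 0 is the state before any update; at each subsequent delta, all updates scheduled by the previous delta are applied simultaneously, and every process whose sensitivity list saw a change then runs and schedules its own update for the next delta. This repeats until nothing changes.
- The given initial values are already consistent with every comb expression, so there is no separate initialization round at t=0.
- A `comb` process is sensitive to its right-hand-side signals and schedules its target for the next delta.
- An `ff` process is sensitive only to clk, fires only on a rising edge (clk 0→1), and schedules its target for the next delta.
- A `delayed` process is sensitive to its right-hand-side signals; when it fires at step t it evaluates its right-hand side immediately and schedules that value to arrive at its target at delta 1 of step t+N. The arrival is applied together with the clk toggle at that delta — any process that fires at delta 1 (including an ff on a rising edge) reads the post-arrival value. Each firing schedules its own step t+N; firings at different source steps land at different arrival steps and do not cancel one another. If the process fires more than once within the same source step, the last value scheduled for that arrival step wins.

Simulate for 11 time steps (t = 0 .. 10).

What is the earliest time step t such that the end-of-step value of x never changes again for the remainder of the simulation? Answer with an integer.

6

t=0 Δ0: clk=0 n0=0 v=0 x=0 q=0 p=0 n1=0 u=1 z=0 r=1 y=0
  Δ1: clk:0→1
  Δ2: x:0→1
  (2Δ to stable)
t=1 Δ0: clk=1 n0=0 v=0 x=1 q=0 p=0 n1=0 u=1 z=0 r=1 y=0
  Δ1: clk:1→0
  (1Δ to stable)
t=2 Δ0: clk=0 n0=0 v=0 x=1 q=0 p=0 n1=0 u=1 z=0 r=1 y=0
  Δ1: clk:0→1
  (1Δ to stable)
t=3 Δ0: clk=1 n0=0 v=0 x=1 q=0 p=0 n1=0 u=1 z=0 r=1 y=0
  Δ1: clk:1→0, v:0→1
  (1Δ to stable)
t=4 Δ0: clk=0 n0=0 v=1 x=1 q=0 p=0 n1=0 u=1 z=0 r=1 y=0
  Δ1: clk:0→1
  Δ2: q:0→1
  Δ3: n0:0→1, y:0→1
  Δ4: n1:0→1
  Δ5: u:1→0
  (5Δ to stable)
t=5 Δ0: clk=1 n0=1 v=1 x=1 q=1 p=0 n1=1 u=0 z=0 r=1 y=1
  Δ1: clk:1→0
  (1Δ to stable)
t=6 Δ0: clk=0 n0=1 v=1 x=1 q=1 p=0 n1=1 u=0 z=0 r=1 y=1
  Δ1: clk:0→1, v:1→0
  Δ2: x:1→0, n1:1→0
  Δ3: u:0→1
  (3Δ to stable)
t=7 Δ0: clk=1 n0=1 v=0 x=0 q=1 p=0 n1=0 u=1 z=0 r=1 y=1
  Δ1: clk:1→0
  (1Δ to stable)
t=8 Δ0: clk=0 n0=1 v=0 x=0 q=1 p=0 n1=0 u=1 z=0 r=1 y=1
  Δ1: clk:0→1
  (1Δ to stable)
t=9 Δ0: clk=1 n0=1 v=0 x=0 q=1 p=0 n1=0 u=1 z=0 r=1 y=1
  Δ1: clk:1→0
  (1Δ to stable)
t=10 Δ0: clk=0 n0=1 v=0 x=0 q=1 p=0 n1=0 u=1 z=0 r=1 y=1
  Δ1: clk:0→1
  (1Δ to stable)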